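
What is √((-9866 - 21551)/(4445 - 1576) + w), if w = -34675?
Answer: 2*I*√71376410762/2869 ≈ 186.24*I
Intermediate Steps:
√((-9866 - 21551)/(4445 - 1576) + w) = √((-9866 - 21551)/(4445 - 1576) - 34675) = √(-31417/2869 - 34675) = √(-99513992/2869) = 2*I*√71376410762/2869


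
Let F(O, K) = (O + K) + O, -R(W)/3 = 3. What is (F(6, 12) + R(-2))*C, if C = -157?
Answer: -2355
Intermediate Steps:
R(W) = -9 (R(W) = -3*3 = -9)
F(O, K) = K + 2*O (F(O, K) = (K + O) + O = K + 2*O)
(F(6, 12) + R(-2))*C = ((12 + 2*6) - 9)*(-157) = ((12 + 12) - 9)*(-157) = (24 - 9)*(-157) = 15*(-157) = -2355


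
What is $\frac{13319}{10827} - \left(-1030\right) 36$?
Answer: $\frac{401478479}{10827} \approx 37081.0$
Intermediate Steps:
$\frac{13319}{10827} - \left(-1030\right) 36 = 13319 \cdot \frac{1}{10827} - -37080 = \frac{13319}{10827} + 37080 = \frac{401478479}{10827}$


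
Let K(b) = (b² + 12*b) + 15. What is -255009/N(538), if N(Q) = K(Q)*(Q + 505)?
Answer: -255009/308639345 ≈ -0.00082624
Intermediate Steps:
K(b) = 15 + b² + 12*b
N(Q) = (505 + Q)*(15 + Q² + 12*Q) (N(Q) = (15 + Q² + 12*Q)*(Q + 505) = (15 + Q² + 12*Q)*(505 + Q) = (505 + Q)*(15 + Q² + 12*Q))
-255009/N(538) = -255009*1/((505 + 538)*(15 + 538² + 12*538)) = -255009*1/(1043*(15 + 289444 + 6456)) = -255009/(1043*295915) = -255009/308639345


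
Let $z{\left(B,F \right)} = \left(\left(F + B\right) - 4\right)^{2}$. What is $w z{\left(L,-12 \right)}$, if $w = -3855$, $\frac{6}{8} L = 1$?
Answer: $- \frac{2487760}{3} \approx -8.2925 \cdot 10^{5}$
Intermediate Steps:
$L = \frac{4}{3}$ ($L = \frac{4}{3} \cdot 1 = \frac{4}{3} \approx 1.3333$)
$z{\left(B,F \right)} = \left(-4 + B + F\right)^{2}$ ($z{\left(B,F \right)} = \left(\left(B + F\right) - 4\right)^{2} = \left(-4 + B + F\right)^{2}$)
$w z{\left(L,-12 \right)} = - 3855 \left(-4 + \frac{4}{3} - 12\right)^{2} = - 3855 \left(- \frac{44}{3}\right)^{2} = \left(-3855\right) \frac{1936}{9} = - \frac{2487760}{3}$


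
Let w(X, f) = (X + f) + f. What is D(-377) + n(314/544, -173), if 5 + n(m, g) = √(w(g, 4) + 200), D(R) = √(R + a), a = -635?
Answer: -5 + √35 + 2*I*√253 ≈ 0.91608 + 31.812*I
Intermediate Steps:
w(X, f) = X + 2*f
D(R) = √(-635 + R) (D(R) = √(R - 635) = √(-635 + R))
n(m, g) = -5 + √(208 + g) (n(m, g) = -5 + √((g + 2*4) + 200) = -5 + √((g + 8) + 200) = -5 + √((8 + g) + 200) = -5 + √(208 + g))
D(-377) + n(314/544, -173) = √(-635 - 377) + (-5 + √(208 - 173)) = √(-1012) + (-5 + √35) = 2*I*√253 + (-5 + √35) = -5 + √35 + 2*I*√253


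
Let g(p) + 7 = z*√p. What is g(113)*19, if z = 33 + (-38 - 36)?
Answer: -133 - 779*√113 ≈ -8413.9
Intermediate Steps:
z = -41 (z = 33 - 74 = -41)
g(p) = -7 - 41*√p
g(113)*19 = (-7 - 41*√113)*19 = -133 - 779*√113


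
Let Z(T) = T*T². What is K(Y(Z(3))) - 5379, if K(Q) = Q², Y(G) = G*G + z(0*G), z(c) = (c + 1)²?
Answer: 527521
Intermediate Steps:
Z(T) = T³
z(c) = (1 + c)²
Y(G) = 1 + G² (Y(G) = G*G + (1 + 0*G)² = G² + (1 + 0)² = G² + 1² = G² + 1 = 1 + G²)
K(Y(Z(3))) - 5379 = (1 + (3³)²)² - 5379 = (1 + 27²)² - 5379 = (1 + 729)² - 5379 = 730² - 5379 = 532900 - 5379 = 527521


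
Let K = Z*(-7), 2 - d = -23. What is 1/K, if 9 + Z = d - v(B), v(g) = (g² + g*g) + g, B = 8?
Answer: 1/840 ≈ 0.0011905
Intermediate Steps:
v(g) = g + 2*g² (v(g) = (g² + g²) + g = 2*g² + g = g + 2*g²)
d = 25 (d = 2 - 1*(-23) = 2 + 23 = 25)
Z = -120 (Z = -9 + (25 - 8*(1 + 2*8)) = -9 + (25 - 8*(1 + 16)) = -9 + (25 - 8*17) = -9 + (25 - 1*136) = -9 + (25 - 136) = -9 - 111 = -120)
K = 840 (K = -120*(-7) = 840)
1/K = 1/840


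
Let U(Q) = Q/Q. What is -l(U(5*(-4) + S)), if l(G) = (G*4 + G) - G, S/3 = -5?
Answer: -4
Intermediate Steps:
S = -15 (S = 3*(-5) = -15)
U(Q) = 1
l(G) = 4*G (l(G) = (4*G + G) - G = 5*G - G = 4*G)
-l(U(5*(-4) + S)) = -4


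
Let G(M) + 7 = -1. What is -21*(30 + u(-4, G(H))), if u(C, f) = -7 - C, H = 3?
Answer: -567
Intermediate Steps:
G(M) = -8 (G(M) = -7 - 1 = -8)
-21*(30 + u(-4, G(H))) = -21*(30 + (-7 - 1*(-4))) = -21*(30 + (-7 + 4)) = -21*(30 - 3) = -21*27 = -567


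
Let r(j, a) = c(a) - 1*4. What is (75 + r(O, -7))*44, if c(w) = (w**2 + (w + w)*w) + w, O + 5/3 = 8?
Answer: 9284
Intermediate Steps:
O = 19/3 (O = -5/3 + 8 = 19/3 ≈ 6.3333)
c(w) = w + 3*w**2 (c(w) = (w**2 + (2*w)*w) + w = (w**2 + 2*w**2) + w = 3*w**2 + w = w + 3*w**2)
r(j, a) = -4 + a*(1 + 3*a) (r(j, a) = a*(1 + 3*a) - 1*4 = a*(1 + 3*a) - 4 = -4 + a*(1 + 3*a))
(75 + r(O, -7))*44 = (75 + (-4 - 7*(1 + 3*(-7))))*44 = (75 + (-4 - 7*(1 - 21)))*44 = (75 + (-4 - 7*(-20)))*44 = (75 + (-4 + 140))*44 = (75 + 136)*44 = 211*44 = 9284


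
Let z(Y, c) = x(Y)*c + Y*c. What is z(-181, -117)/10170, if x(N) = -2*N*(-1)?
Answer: 7059/1130 ≈ 6.2469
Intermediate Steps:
x(N) = 2*N
z(Y, c) = 3*Y*c (z(Y, c) = (2*Y)*c + Y*c = 2*Y*c + Y*c = 3*Y*c)
z(-181, -117)/10170 = (3*(-181)*(-117))/10170 = 63531*(1/10170) = 7059/1130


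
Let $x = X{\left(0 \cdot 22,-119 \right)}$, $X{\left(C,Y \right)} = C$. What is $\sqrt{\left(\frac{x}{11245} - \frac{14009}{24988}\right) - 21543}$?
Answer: $\frac{i \sqrt{3362950589771}}{12494} \approx 146.78 i$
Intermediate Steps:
$x = 0$ ($x = 0 \cdot 22 = 0$)
$\sqrt{\left(\frac{x}{11245} - \frac{14009}{24988}\right) - 21543} = \sqrt{\left(\frac{0}{11245} - \frac{14009}{24988}\right) - 21543} = \sqrt{\left(0 \cdot \frac{1}{11245} - \frac{14009}{24988}\right) - 21543} = \sqrt{\left(0 - \frac{14009}{24988}\right) - 21543} = \sqrt{- \frac{14009}{24988} - 21543} = \sqrt{- \frac{538330493}{24988}} = \frac{i \sqrt{3362950589771}}{12494}$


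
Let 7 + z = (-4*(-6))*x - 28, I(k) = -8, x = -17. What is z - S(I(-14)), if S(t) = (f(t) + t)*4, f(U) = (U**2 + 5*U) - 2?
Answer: -499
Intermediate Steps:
f(U) = -2 + U**2 + 5*U
z = -443 (z = -7 + (-4*(-6)*(-17) - 28) = -7 + (24*(-17) - 28) = -7 + (-408 - 28) = -7 - 436 = -443)
S(t) = -8 + 4*t**2 + 24*t (S(t) = ((-2 + t**2 + 5*t) + t)*4 = (-2 + t**2 + 6*t)*4 = -8 + 4*t**2 + 24*t)
z - S(I(-14)) = -443 - (-8 + 4*(-8)**2 + 24*(-8)) = -443 - (-8 + 4*64 - 192) = -443 - (-8 + 256 - 192) = -443 - 1*56 = -443 - 56 = -499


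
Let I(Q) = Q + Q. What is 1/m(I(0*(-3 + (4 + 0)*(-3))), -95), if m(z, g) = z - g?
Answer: 1/95 ≈ 0.010526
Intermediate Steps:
I(Q) = 2*Q
1/m(I(0*(-3 + (4 + 0)*(-3))), -95) = 1/(2*(0*(-3 + (4 + 0)*(-3))) - 1*(-95)) = 1/(2*(0*(-3 + 4*(-3))) + 95) = 1/(2*(0*(-3 - 12)) + 95) = 1/(2*(0*(-15)) + 95) = 1/(2*0 + 95) = 1/(0 + 95) = 1/95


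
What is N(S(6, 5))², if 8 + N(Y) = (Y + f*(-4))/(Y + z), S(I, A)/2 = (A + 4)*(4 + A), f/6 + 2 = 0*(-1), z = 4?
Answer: 312481/6889 ≈ 45.359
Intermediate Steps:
f = -12 (f = -12 + 6*(0*(-1)) = -12 + 6*0 = -12 + 0 = -12)
S(I, A) = 2*(4 + A)² (S(I, A) = 2*((A + 4)*(4 + A)) = 2*((4 + A)*(4 + A)) = 2*(4 + A)²)
N(Y) = -8 + (48 + Y)/(4 + Y) (N(Y) = -8 + (Y - 12*(-4))/(Y + 4) = -8 + (Y + 48)/(4 + Y) = -8 + (48 + Y)/(4 + Y))
N(S(6, 5))² = ((16 - 14*(4 + 5)²)/(4 + 2*(4 + 5)²))² = ((16 - 14*9²)/(4 + 2*9²))² = ((16 - 14*81)/(4 + 2*81))² = ((16 - 7*162)/(4 + 162))² = ((16 - 1134)/166)² = ((1/166)*(-1118))² = (-559/83)² = 312481/6889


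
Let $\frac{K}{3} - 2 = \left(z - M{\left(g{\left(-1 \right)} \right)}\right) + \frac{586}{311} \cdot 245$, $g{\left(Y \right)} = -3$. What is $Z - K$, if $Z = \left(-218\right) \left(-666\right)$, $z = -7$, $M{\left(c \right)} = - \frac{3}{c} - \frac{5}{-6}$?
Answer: $\frac{89458267}{622} \approx 1.4382 \cdot 10^{5}$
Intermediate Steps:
$M{\left(c \right)} = \frac{5}{6} - \frac{3}{c}$ ($M{\left(c \right)} = - \frac{3}{c} - - \frac{5}{6} = - \frac{3}{c} + \frac{5}{6} = \frac{5}{6} - \frac{3}{c}$)
$Z = 145188$
$K = \frac{848669}{622}$ ($K = 6 + 3 \left(\left(-7 - \left(\frac{5}{6} - \frac{3}{-3}\right)\right) + \frac{586}{311} \cdot 245\right) = 6 + 3 \left(\left(-7 - \left(\frac{5}{6} - -1\right)\right) + 586 \cdot \frac{1}{311} \cdot 245\right) = 6 + 3 \left(\left(-7 - \left(\frac{5}{6} + 1\right)\right) + \frac{586}{311} \cdot 245\right) = 6 + 3 \left(\left(-7 - \frac{11}{6}\right) + \frac{143570}{311}\right) = 6 + 3 \left(- \frac{53}{6} + \frac{143570}{311}\right) = 6 + 3 \cdot \frac{844937}{1866} = 6 + \frac{844937}{622} = \frac{848669}{622} \approx 1364.4$)
$Z - K = 145188 - \frac{848669}{622} = \frac{89458267}{622}$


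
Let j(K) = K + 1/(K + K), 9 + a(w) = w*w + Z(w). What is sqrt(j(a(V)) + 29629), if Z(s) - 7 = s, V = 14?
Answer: sqrt(322717018)/104 ≈ 172.73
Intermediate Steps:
Z(s) = 7 + s
a(w) = -2 + w + w**2 (a(w) = -9 + (w*w + (7 + w)) = -9 + (w**2 + (7 + w)) = -9 + (7 + w + w**2) = -2 + w + w**2)
j(K) = K + 1/(2*K)
sqrt(j(a(V)) + 29629) = sqrt(((-2 + 14 + 14**2) + 1/(2*(-2 + 14 + 14**2))) + 29629) = sqrt(((-2 + 14 + 196) + 1/(2*(-2 + 14 + 196))) + 29629) = sqrt((208 + (1/2)/208) + 29629) = sqrt((208 + (1/2)*(1/208)) + 29629) = sqrt((208 + 1/416) + 29629) = sqrt(86529/416 + 29629) = sqrt(12412193/416) = sqrt(322717018)/104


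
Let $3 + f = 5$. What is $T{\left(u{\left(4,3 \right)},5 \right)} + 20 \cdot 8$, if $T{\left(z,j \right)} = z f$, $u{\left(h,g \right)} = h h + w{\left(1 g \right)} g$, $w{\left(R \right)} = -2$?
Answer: $180$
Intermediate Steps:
$f = 2$ ($f = -3 + 5 = 2$)
$u{\left(h,g \right)} = h^{2} - 2 g$ ($u{\left(h,g \right)} = h h - 2 g = h^{2} - 2 g$)
$T{\left(z,j \right)} = 2 z$ ($T{\left(z,j \right)} = z 2 = 2 z$)
$T{\left(u{\left(4,3 \right)},5 \right)} + 20 \cdot 8 = 2 \left(4^{2} - 6\right) + 20 \cdot 8 = 2 \left(16 - 6\right) + 160 = 2 \cdot 10 + 160 = 20 + 160 = 180$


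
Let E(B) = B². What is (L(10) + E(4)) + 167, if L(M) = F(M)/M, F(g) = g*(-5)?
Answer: 178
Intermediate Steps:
F(g) = -5*g
L(M) = -5 (L(M) = (-5*M)/M = -5)
(L(10) + E(4)) + 167 = (-5 + 4²) + 167 = (-5 + 16) + 167 = 11 + 167 = 178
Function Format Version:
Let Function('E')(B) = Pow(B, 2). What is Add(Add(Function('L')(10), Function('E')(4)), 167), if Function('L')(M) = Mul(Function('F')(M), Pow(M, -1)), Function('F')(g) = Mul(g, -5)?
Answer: 178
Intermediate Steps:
Function('F')(g) = Mul(-5, g)
Function('L')(M) = -5 (Function('L')(M) = Mul(Mul(-5, M), Pow(M, -1)) = -5)
Add(Add(Function('L')(10), Function('E')(4)), 167) = Add(Add(-5, Pow(4, 2)), 167) = Add(Add(-5, 16), 167) = Add(11, 167) = 178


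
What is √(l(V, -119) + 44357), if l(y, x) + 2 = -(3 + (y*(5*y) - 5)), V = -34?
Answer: √38577 ≈ 196.41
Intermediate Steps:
l(y, x) = -5*y² (l(y, x) = -2 - (3 + (y*(5*y) - 5)) = -2 - (3 + (5*y² - 5)) = -2 - (3 + (-5 + 5*y²)) = -2 - (-2 + 5*y²) = -2 + (2 - 5*y²) = -5*y²)
√(l(V, -119) + 44357) = √(-5*(-34)² + 44357) = √(-5*1156 + 44357) = √(-5780 + 44357) = √38577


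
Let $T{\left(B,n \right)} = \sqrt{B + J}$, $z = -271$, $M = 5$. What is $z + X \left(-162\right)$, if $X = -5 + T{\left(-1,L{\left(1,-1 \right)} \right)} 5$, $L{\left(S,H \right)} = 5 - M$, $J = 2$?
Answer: $-271$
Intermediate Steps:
$L{\left(S,H \right)} = 0$ ($L{\left(S,H \right)} = 5 - 5 = 0$)
$T{\left(B,n \right)} = \sqrt{2 + B}$ ($T{\left(B,n \right)} = \sqrt{B + 2} = \sqrt{2 + B}$)
$X = 0$ ($X = -5 + \sqrt{2 - 1} \cdot 5 = -5 + \sqrt{1} \cdot 5 = -5 + 1 \cdot 5 = -5 + 5 = 0$)
$z + X \left(-162\right) = -271 + 0 \left(-162\right) = -271 + 0 = -271$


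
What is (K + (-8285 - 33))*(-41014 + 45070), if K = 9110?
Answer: 3212352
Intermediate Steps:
(K + (-8285 - 33))*(-41014 + 45070) = (9110 + (-8285 - 33))*(-41014 + 45070) = (9110 - 8318)*4056 = 792*4056 = 3212352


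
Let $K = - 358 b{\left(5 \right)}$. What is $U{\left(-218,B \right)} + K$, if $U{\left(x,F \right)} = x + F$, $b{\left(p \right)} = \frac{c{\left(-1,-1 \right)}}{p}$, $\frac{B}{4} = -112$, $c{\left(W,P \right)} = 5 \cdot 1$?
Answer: $-1024$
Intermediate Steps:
$c{\left(W,P \right)} = 5$
$B = -448$ ($B = 4 \left(-112\right) = -448$)
$b{\left(p \right)} = \frac{5}{p}$
$U{\left(x,F \right)} = F + x$
$K = -358$ ($K = - 358 \cdot \frac{5}{5} = - 358 \cdot 5 \cdot \frac{1}{5} = \left(-358\right) 1 = -358$)
$U{\left(-218,B \right)} + K = \left(-448 - 218\right) - 358 = -666 - 358 = -1024$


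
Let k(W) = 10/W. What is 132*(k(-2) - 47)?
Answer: -6864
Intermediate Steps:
132*(k(-2) - 47) = 132*(10/(-2) - 47) = 132*(10*(-1/2) - 47) = 132*(-5 - 47) = 132*(-52) = -6864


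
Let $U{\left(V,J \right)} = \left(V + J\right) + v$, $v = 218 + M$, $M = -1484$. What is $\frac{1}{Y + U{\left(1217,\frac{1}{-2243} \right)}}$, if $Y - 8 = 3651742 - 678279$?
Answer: $\frac{2243}{6669385545} \approx 3.3631 \cdot 10^{-7}$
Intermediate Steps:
$v = -1266$ ($v = 218 - 1484 = -1266$)
$U{\left(V,J \right)} = -1266 + J + V$ ($U{\left(V,J \right)} = \left(V + J\right) - 1266 = \left(J + V\right) - 1266 = -1266 + J + V$)
$Y = 2973471$ ($Y = 8 + \left(3651742 - 678279\right) = 8 + 2973463 = 2973471$)
$\frac{1}{Y + U{\left(1217,\frac{1}{-2243} \right)}} = \frac{1}{2973471 + \left(-1266 + \frac{1}{-2243} + 1217\right)} = \frac{1}{2973471 - \frac{109908}{2243}} = \frac{1}{\frac{6669385545}{2243}} = \frac{2243}{6669385545}$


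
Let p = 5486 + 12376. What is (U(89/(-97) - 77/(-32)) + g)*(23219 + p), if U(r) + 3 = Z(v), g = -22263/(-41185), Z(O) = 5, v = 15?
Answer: 4298428273/41185 ≈ 1.0437e+5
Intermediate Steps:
p = 17862
g = 22263/41185 (g = -22263*(-1/41185) = 22263/41185 ≈ 0.54056)
U(r) = 2 (U(r) = -3 + 5 = 2)
(U(89/(-97) - 77/(-32)) + g)*(23219 + p) = (2 + 22263/41185)*(23219 + 17862) = (104633/41185)*41081 = 4298428273/41185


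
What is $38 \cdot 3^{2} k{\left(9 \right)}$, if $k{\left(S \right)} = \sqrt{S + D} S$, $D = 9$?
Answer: $9234 \sqrt{2} \approx 13059.0$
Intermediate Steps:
$k{\left(S \right)} = S \sqrt{9 + S}$ ($k{\left(S \right)} = \sqrt{S + 9} S = \sqrt{9 + S} S = S \sqrt{9 + S}$)
$38 \cdot 3^{2} k{\left(9 \right)} = 38 \cdot 3^{2} \cdot 9 \sqrt{9 + 9} = 38 \cdot 9 \cdot 9 \sqrt{18} = 342 \cdot 9 \cdot 3 \sqrt{2} = 342 \cdot 27 \sqrt{2} = 9234 \sqrt{2}$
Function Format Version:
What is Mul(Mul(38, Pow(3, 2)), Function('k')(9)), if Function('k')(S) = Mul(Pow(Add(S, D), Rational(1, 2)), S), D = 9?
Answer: Mul(9234, Pow(2, Rational(1, 2))) ≈ 13059.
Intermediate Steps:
Function('k')(S) = Mul(S, Pow(Add(9, S), Rational(1, 2))) (Function('k')(S) = Mul(Pow(Add(S, 9), Rational(1, 2)), S) = Mul(Pow(Add(9, S), Rational(1, 2)), S) = Mul(S, Pow(Add(9, S), Rational(1, 2))))
Mul(Mul(38, Pow(3, 2)), Function('k')(9)) = Mul(Mul(38, Pow(3, 2)), Mul(9, Pow(Add(9, 9), Rational(1, 2)))) = Mul(Mul(38, 9), Mul(9, Pow(18, Rational(1, 2)))) = Mul(342, Mul(9, Mul(3, Pow(2, Rational(1, 2))))) = Mul(342, Mul(27, Pow(2, Rational(1, 2)))) = Mul(9234, Pow(2, Rational(1, 2)))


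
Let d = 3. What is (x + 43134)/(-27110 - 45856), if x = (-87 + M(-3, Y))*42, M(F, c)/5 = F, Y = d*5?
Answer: -6475/12161 ≈ -0.53244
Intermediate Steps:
Y = 15 (Y = 3*5 = 15)
M(F, c) = 5*F
x = -4284 (x = (-87 + 5*(-3))*42 = (-87 - 15)*42 = -102*42 = -4284)
(x + 43134)/(-27110 - 45856) = (-4284 + 43134)/(-27110 - 45856) = 38850/(-72966) = 38850*(-1/72966) = -6475/12161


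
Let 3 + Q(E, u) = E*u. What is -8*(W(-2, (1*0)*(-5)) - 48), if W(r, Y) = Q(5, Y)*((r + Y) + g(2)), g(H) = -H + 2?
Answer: 336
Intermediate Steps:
Q(E, u) = -3 + E*u
g(H) = 2 - H
W(r, Y) = (-3 + 5*Y)*(Y + r) (W(r, Y) = (-3 + 5*Y)*((r + Y) + (2 - 1*2)) = (-3 + 5*Y)*((Y + r) + (2 - 2)) = (-3 + 5*Y)*((Y + r) + 0) = (-3 + 5*Y)*(Y + r))
-8*(W(-2, (1*0)*(-5)) - 48) = -8*((-3 + 5*((1*0)*(-5)))*((1*0)*(-5) - 2) - 48) = -8*((-3 + 5*(0*(-5)))*(0*(-5) - 2) - 48) = -8*((-3 + 5*0)*(0 - 2) - 48) = -8*((-3 + 0)*(-2) - 48) = -8*(-3*(-2) - 48) = -8*(6 - 48) = -8*(-42) = 336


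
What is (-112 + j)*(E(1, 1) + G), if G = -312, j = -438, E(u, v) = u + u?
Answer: 170500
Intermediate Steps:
E(u, v) = 2*u
(-112 + j)*(E(1, 1) + G) = (-112 - 438)*(2*1 - 312) = -550*(2 - 312) = -550*(-310) = 170500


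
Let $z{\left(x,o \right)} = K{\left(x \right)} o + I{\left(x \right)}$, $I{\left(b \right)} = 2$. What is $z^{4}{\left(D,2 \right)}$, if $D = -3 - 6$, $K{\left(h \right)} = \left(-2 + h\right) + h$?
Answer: $2085136$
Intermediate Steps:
$K{\left(h \right)} = -2 + 2 h$
$D = -9$ ($D = -3 - 6 = -9$)
$z{\left(x,o \right)} = 2 + o \left(-2 + 2 x\right)$ ($z{\left(x,o \right)} = \left(-2 + 2 x\right) o + 2 = o \left(-2 + 2 x\right) + 2 = 2 + o \left(-2 + 2 x\right)$)
$z^{4}{\left(D,2 \right)} = \left(2 + 2 \cdot 2 \left(-1 - 9\right)\right)^{4} = \left(2 + 2 \cdot 2 \left(-10\right)\right)^{4} = \left(2 - 40\right)^{4} = \left(-38\right)^{4} = 2085136$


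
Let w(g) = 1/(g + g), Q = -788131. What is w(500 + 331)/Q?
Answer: -1/1309873722 ≈ -7.6343e-10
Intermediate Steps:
w(g) = 1/(2*g)
w(500 + 331)/Q = (1/(2*(500 + 331)))/(-788131) = ((1/2)/831)*(-1/788131) = ((1/2)*(1/831))*(-1/788131) = (1/1662)*(-1/788131) = -1/1309873722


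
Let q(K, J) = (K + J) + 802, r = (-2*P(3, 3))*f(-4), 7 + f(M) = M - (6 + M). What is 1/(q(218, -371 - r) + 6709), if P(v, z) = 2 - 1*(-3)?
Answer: 1/7228 ≈ 0.00013835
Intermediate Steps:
f(M) = -13 (f(M) = -7 + (M - (6 + M)) = -7 + (M + (-6 - M)) = -7 - 6 = -13)
P(v, z) = 5 (P(v, z) = 2 + 3 = 5)
r = 130 (r = -2*5*(-13) = -10*(-13) = 130)
q(K, J) = 802 + J + K (q(K, J) = (J + K) + 802 = 802 + J + K)
1/(q(218, -371 - r) + 6709) = 1/((802 + (-371 - 1*130) + 218) + 6709) = 1/((802 + (-371 - 130) + 218) + 6709) = 1/((802 - 501 + 218) + 6709) = 1/(519 + 6709) = 1/7228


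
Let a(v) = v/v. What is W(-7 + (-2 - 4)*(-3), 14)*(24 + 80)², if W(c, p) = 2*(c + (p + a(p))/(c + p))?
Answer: 1254656/5 ≈ 2.5093e+5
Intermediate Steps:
a(v) = 1
W(c, p) = 2*c + 2*(1 + p)/(c + p) (W(c, p) = 2*(c + (p + 1)/(c + p)) = 2*(c + (1 + p)/(c + p)) = 2*c + 2*(1 + p)/(c + p))
W(-7 + (-2 - 4)*(-3), 14)*(24 + 80)² = (2*(1 + 14 + (-7 + (-2 - 4)*(-3))² + (-7 + (-2 - 4)*(-3))*14)/((-7 + (-2 - 4)*(-3)) + 14))*(24 + 80)² = (2*(1 + 14 + (-7 - 6*(-3))² + (-7 - 6*(-3))*14)/((-7 - 6*(-3)) + 14))*104² = (2*(1 + 14 + (-7 + 18)² + (-7 + 18)*14)/((-7 + 18) + 14))*10816 = (2*(1 + 14 + 11² + 11*14)/(11 + 14))*10816 = (2*(1 + 14 + 121 + 154)/25)*10816 = (2*(1/25)*290)*10816 = (116/5)*10816 = 1254656/5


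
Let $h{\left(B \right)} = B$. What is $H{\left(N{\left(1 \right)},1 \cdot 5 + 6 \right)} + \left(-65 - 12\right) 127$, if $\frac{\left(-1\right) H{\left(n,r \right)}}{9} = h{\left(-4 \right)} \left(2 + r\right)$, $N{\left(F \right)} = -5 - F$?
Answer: $-9311$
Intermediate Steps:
$H{\left(n,r \right)} = 72 + 36 r$ ($H{\left(n,r \right)} = - 9 \left(- 4 \left(2 + r\right)\right) = - 9 \left(-8 - 4 r\right) = 72 + 36 r$)
$H{\left(N{\left(1 \right)},1 \cdot 5 + 6 \right)} + \left(-65 - 12\right) 127 = \left(72 + 36 \left(1 \cdot 5 + 6\right)\right) + \left(-65 - 12\right) 127 = \left(72 + 36 \left(5 + 6\right)\right) - 9779 = \left(72 + 36 \cdot 11\right) - 9779 = \left(72 + 396\right) - 9779 = 468 - 9779 = -9311$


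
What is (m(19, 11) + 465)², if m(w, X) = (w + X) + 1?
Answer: 246016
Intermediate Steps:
m(w, X) = 1 + X + w (m(w, X) = (X + w) + 1 = 1 + X + w)
(m(19, 11) + 465)² = ((1 + 11 + 19) + 465)² = (31 + 465)² = 496² = 246016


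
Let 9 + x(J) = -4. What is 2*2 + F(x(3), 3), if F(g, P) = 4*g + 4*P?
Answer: -36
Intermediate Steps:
x(J) = -13 (x(J) = -9 - 4 = -13)
F(g, P) = 4*P + 4*g
2*2 + F(x(3), 3) = 2*2 + (4*3 + 4*(-13)) = 4 + (12 - 52) = 4 - 40 = -36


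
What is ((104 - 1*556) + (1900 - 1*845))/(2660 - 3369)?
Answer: -603/709 ≈ -0.85049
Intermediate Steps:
((104 - 1*556) + (1900 - 1*845))/(2660 - 3369) = ((104 - 556) + (1900 - 845))/(-709) = (-452 + 1055)*(-1/709) = 603*(-1/709) = -603/709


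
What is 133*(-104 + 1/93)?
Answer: -1286243/93 ≈ -13831.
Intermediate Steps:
133*(-104 + 1/93) = 133*(-9671/93) = -1286243/93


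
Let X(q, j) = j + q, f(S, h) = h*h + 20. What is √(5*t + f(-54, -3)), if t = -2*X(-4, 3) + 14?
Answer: √109 ≈ 10.440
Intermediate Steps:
f(S, h) = 20 + h² (f(S, h) = h² + 20 = 20 + h²)
t = 16 (t = -2*(3 - 4) + 14 = -2*(-1) + 14 = 2 + 14 = 16)
√(5*t + f(-54, -3)) = √(5*16 + (20 + (-3)²)) = √(80 + (20 + 9)) = √(80 + 29) = √109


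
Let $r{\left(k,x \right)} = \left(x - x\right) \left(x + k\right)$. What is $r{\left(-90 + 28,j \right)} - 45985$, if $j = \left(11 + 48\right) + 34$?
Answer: $-45985$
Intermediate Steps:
$j = 93$ ($j = 59 + 34 = 93$)
$r{\left(k,x \right)} = 0$ ($r{\left(k,x \right)} = 0 \left(k + x\right) = 0$)
$r{\left(-90 + 28,j \right)} - 45985 = 0 - 45985 = -45985$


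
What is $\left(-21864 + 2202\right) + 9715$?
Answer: $-9947$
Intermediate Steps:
$\left(-21864 + 2202\right) + 9715 = -19662 + 9715 = -9947$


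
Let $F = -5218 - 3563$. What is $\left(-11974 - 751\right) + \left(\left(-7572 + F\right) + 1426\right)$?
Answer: $-27652$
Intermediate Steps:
$F = -8781$
$\left(-11974 - 751\right) + \left(\left(-7572 + F\right) + 1426\right) = \left(-11974 - 751\right) + \left(\left(-7572 - 8781\right) + 1426\right) = -12725 + \left(-16353 + 1426\right) = -12725 - 14927 = -27652$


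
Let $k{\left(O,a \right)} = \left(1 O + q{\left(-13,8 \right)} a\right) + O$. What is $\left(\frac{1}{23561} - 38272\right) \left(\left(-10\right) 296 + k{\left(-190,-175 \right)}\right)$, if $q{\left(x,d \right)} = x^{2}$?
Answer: $\frac{29680330742765}{23561} \approx 1.2597 \cdot 10^{9}$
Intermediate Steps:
$k{\left(O,a \right)} = 2 O + 169 a$ ($k{\left(O,a \right)} = \left(1 O + \left(-13\right)^{2} a\right) + O = \left(O + 169 a\right) + O = 2 O + 169 a$)
$\left(\frac{1}{23561} - 38272\right) \left(\left(-10\right) 296 + k{\left(-190,-175 \right)}\right) = \left(\frac{1}{23561} - 38272\right) \left(\left(-10\right) 296 + \left(2 \left(-190\right) + 169 \left(-175\right)\right)\right) = \left(\frac{1}{23561} - 38272\right) \left(-2960 - 29955\right) = - \frac{901726591 \left(-2960 - 29955\right)}{23561} = \left(- \frac{901726591}{23561}\right) \left(-32915\right) = \frac{29680330742765}{23561}$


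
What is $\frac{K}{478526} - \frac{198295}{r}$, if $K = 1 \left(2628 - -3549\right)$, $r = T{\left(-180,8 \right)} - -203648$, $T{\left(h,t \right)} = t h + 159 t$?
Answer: $- \frac{9363241721}{9737047048} \approx -0.96161$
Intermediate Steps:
$T{\left(h,t \right)} = 159 t + h t$ ($T{\left(h,t \right)} = h t + 159 t = 159 t + h t$)
$r = 203480$ ($r = 8 \left(159 - 180\right) - -203648 = 8 \left(-21\right) + 203648 = -168 + 203648 = 203480$)
$K = 6177$ ($K = 1 \left(2628 + 3549\right) = 1 \cdot 6177 = 6177$)
$\frac{K}{478526} - \frac{198295}{r} = \frac{6177}{478526} - \frac{198295}{203480} = 6177 \cdot \frac{1}{478526} - \frac{39659}{40696} = \frac{6177}{478526} - \frac{39659}{40696} = - \frac{9363241721}{9737047048}$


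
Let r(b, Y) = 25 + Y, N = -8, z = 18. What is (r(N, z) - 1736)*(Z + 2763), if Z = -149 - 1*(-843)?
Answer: -5852701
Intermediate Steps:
Z = 694 (Z = -149 + 843 = 694)
(r(N, z) - 1736)*(Z + 2763) = ((25 + 18) - 1736)*(694 + 2763) = (43 - 1736)*3457 = -1693*3457 = -5852701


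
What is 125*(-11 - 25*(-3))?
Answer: 8000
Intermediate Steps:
125*(-11 - 25*(-3)) = 125*(-11 + 75) = 125*64 = 8000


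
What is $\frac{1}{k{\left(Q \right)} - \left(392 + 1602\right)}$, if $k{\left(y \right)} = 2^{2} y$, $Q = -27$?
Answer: $- \frac{1}{2102} \approx -0.00047574$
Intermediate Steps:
$k{\left(y \right)} = 4 y$
$\frac{1}{k{\left(Q \right)} - \left(392 + 1602\right)} = \frac{1}{4 \left(-27\right) - \left(392 + 1602\right)} = \frac{1}{-108 - 1994} = \frac{1}{-2102} = - \frac{1}{2102}$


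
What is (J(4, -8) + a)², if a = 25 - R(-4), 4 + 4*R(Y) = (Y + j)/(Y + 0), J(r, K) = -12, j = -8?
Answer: 2809/16 ≈ 175.56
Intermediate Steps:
R(Y) = -1 + (-8 + Y)/(4*Y) (R(Y) = -1 + ((Y - 8)/(Y + 0))/4 = -1 + ((-8 + Y)/Y)/4 = -1 + (-8 + Y)/(4*Y))
a = 101/4 (a = 25 - (-¾ - 2/(-4)) = 25 - (-¾ - 2*(-¼)) = 25 - (-¾ + ½) = 25 - 1*(-¼) = 25 + ¼ = 101/4 ≈ 25.250)
(J(4, -8) + a)² = (-12 + 101/4)² = (53/4)² = 2809/16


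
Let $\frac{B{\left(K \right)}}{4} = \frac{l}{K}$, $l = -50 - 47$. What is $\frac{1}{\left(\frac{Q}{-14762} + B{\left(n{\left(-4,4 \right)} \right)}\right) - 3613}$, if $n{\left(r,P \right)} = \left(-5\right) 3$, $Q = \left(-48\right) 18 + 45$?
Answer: $- \frac{221430}{794286649} \approx -0.00027878$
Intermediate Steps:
$Q = -819$ ($Q = -864 + 45 = -819$)
$n{\left(r,P \right)} = -15$
$l = -97$
$B{\left(K \right)} = - \frac{388}{K}$ ($B{\left(K \right)} = 4 \left(- \frac{97}{K}\right) = - \frac{388}{K}$)
$\frac{1}{\left(\frac{Q}{-14762} + B{\left(n{\left(-4,4 \right)} \right)}\right) - 3613} = \frac{1}{\left(- \frac{819}{-14762} - \frac{388}{-15}\right) - 3613} = \frac{1}{\left(\left(-819\right) \left(- \frac{1}{14762}\right) - - \frac{388}{15}\right) - 3613} = \frac{1}{\left(\frac{819}{14762} + \frac{388}{15}\right) - 3613} = \frac{1}{\frac{5739941}{221430} - 3613} = \frac{1}{- \frac{794286649}{221430}} = - \frac{221430}{794286649}$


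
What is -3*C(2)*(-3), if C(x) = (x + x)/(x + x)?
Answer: 9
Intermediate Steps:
C(x) = 1 (C(x) = (2*x)/((2*x)) = (2*x)*(1/(2*x)) = 1)
-3*C(2)*(-3) = -3*1*(-3) = -3*(-3) = 9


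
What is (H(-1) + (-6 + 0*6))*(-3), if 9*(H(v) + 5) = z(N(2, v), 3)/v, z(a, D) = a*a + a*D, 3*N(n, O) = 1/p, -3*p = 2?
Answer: 391/12 ≈ 32.583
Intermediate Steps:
p = -⅔ (p = -⅓*2 = -⅔ ≈ -0.66667)
N(n, O) = -½ (N(n, O) = 1/(3*(-⅔)) = (⅓)*(-3/2) = -½)
z(a, D) = a² + D*a
H(v) = -5 - 5/(36*v) (H(v) = -5 + ((-(3 - ½)/2)/v)/9 = -5 + ((-½*5/2)/v)/9 = -5 + (-5/(4*v))/9 = -5 - 5/(36*v))
(H(-1) + (-6 + 0*6))*(-3) = ((-5 - 5/36/(-1)) + (-6 + 0*6))*(-3) = ((-5 - 5/36*(-1)) + (-6 + 0))*(-3) = ((-5 + 5/36) - 6)*(-3) = (-175/36 - 6)*(-3) = -391/36*(-3) = 391/12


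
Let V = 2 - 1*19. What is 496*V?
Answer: -8432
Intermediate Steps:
V = -17 (V = 2 - 19 = -17)
496*V = 496*(-17) = -8432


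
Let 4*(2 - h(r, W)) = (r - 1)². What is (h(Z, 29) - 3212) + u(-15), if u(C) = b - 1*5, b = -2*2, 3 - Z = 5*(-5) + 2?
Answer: -13501/4 ≈ -3375.3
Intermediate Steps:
Z = 26 (Z = 3 - (5*(-5) + 2) = 3 - (-25 + 2) = 3 - 1*(-23) = 3 + 23 = 26)
b = -4
h(r, W) = 2 - (-1 + r)²/4 (h(r, W) = 2 - (r - 1)²/4 = 2 - (-1 + r)²/4)
u(C) = -9 (u(C) = -4 - 1*5 = -4 - 5 = -9)
(h(Z, 29) - 3212) + u(-15) = ((2 - (-1 + 26)²/4) - 3212) - 9 = ((2 - ¼*25²) - 3212) - 9 = ((2 - ¼*625) - 3212) - 9 = ((2 - 625/4) - 3212) - 9 = (-617/4 - 3212) - 9 = -13465/4 - 9 = -13501/4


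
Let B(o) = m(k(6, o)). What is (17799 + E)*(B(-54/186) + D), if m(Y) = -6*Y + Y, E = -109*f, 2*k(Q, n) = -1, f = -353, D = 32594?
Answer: 1834400634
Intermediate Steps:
k(Q, n) = -½ (k(Q, n) = (½)*(-1) = -½)
E = 38477 (E = -109*(-353) = 38477)
m(Y) = -5*Y
B(o) = 5/2 (B(o) = -5*(-½) = 5/2)
(17799 + E)*(B(-54/186) + D) = (17799 + 38477)*(5/2 + 32594) = 56276*(65193/2) = 1834400634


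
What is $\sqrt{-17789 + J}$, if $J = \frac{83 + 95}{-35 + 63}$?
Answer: $\frac{i \sqrt{3485398}}{14} \approx 133.35 i$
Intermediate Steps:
$J = \frac{89}{14}$ ($J = \frac{1}{28} \cdot 178 = \frac{89}{14} \approx 6.3571$)
$\sqrt{-17789 + J} = \sqrt{-17789 + \frac{89}{14}} = \sqrt{- \frac{248957}{14}} = \frac{i \sqrt{3485398}}{14}$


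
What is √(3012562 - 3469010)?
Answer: 16*I*√1783 ≈ 675.61*I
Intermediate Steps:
√(3012562 - 3469010) = √(-456448) = 16*I*√1783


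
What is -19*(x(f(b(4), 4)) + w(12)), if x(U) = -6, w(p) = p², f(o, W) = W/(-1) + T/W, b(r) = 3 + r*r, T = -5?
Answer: -2622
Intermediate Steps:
b(r) = 3 + r²
f(o, W) = -W - 5/W (f(o, W) = W/(-1) - 5/W = W*(-1) - 5/W = -W - 5/W)
-19*(x(f(b(4), 4)) + w(12)) = -19*(-6 + 12²) = -19*(-6 + 144) = -19*138 = -2622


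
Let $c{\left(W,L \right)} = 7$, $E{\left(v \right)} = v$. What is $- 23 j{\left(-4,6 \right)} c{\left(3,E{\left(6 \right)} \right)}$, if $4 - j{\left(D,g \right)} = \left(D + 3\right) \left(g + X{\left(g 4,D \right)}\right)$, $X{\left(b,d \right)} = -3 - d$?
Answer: $-1771$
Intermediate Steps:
$j{\left(D,g \right)} = 4 - \left(3 + D\right) \left(-3 + g - D\right)$ ($j{\left(D,g \right)} = 4 - \left(D + 3\right) \left(g - \left(3 + D\right)\right) = 4 - \left(3 + D\right) \left(-3 + g - D\right)$)
$- 23 j{\left(-4,6 \right)} c{\left(3,E{\left(6 \right)} \right)} = - 23 \left(13 + \left(-4\right)^{2} - 18 + 6 \left(-4\right) - \left(-4\right) 6\right) 7 = - 23 \left(13 + 16 - 18 - 24 + 24\right) 7 = \left(-23\right) 11 \cdot 7 = \left(-253\right) 7 = -1771$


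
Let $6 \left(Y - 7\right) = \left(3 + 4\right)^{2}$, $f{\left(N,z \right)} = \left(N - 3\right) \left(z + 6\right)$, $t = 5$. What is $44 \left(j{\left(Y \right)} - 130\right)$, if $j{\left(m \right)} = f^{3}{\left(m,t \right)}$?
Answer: $\frac{5695289017}{54} \approx 1.0547 \cdot 10^{8}$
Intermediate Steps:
$f{\left(N,z \right)} = \left(-3 + N\right) \left(6 + z\right)$
$Y = \frac{91}{6}$ ($Y = 7 + \frac{\left(3 + 4\right)^{2}}{6} = 7 + \frac{7^{2}}{6} = 7 + \frac{1}{6} \cdot 49 = 7 + \frac{49}{6} = \frac{91}{6} \approx 15.167$)
$j{\left(m \right)} = \left(-33 + 11 m\right)^{3}$ ($j{\left(m \right)} = \left(-18 - 15 + 6 m + m 5\right)^{3} = \left(-18 - 15 + 6 m + 5 m\right)^{3} = \left(-33 + 11 m\right)^{3}$)
$44 \left(j{\left(Y \right)} - 130\right) = 44 \left(1331 \left(-3 + \frac{91}{6}\right)^{3} - 130\right) = 44 \left(1331 \left(\frac{73}{6}\right)^{3} - 130\right) = 44 \left(1331 \cdot \frac{389017}{216} - 130\right) = 44 \left(\frac{517781627}{216} - 130\right) = 44 \cdot \frac{517753547}{216} = \frac{5695289017}{54}$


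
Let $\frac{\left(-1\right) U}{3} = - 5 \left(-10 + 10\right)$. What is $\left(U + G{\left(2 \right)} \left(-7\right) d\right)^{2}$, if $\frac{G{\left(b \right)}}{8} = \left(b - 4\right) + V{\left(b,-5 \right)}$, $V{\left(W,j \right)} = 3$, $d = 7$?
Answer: $153664$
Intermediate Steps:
$U = 0$ ($U = - 3 \left(- 5 \left(-10 + 10\right)\right) = - 3 \left(\left(-5\right) 0\right) = \left(-3\right) 0 = 0$)
$G{\left(b \right)} = -8 + 8 b$ ($G{\left(b \right)} = 8 \left(\left(b - 4\right) + 3\right) = 8 \left(\left(-4 + b\right) + 3\right) = 8 \left(-1 + b\right) = -8 + 8 b$)
$\left(U + G{\left(2 \right)} \left(-7\right) d\right)^{2} = \left(0 + \left(-8 + 8 \cdot 2\right) \left(-7\right) 7\right)^{2} = \left(0 + \left(-8 + 16\right) \left(-7\right) 7\right)^{2} = \left(0 + 8 \left(-7\right) 7\right)^{2} = \left(0 - 392\right)^{2} = \left(-392\right)^{2} = 153664$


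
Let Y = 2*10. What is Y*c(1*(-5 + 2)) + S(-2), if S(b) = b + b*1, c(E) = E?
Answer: -64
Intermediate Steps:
Y = 20
S(b) = 2*b (S(b) = b + b = 2*b)
Y*c(1*(-5 + 2)) + S(-2) = 20*(1*(-5 + 2)) + 2*(-2) = 20*(1*(-3)) - 4 = 20*(-3) - 4 = -60 - 4 = -64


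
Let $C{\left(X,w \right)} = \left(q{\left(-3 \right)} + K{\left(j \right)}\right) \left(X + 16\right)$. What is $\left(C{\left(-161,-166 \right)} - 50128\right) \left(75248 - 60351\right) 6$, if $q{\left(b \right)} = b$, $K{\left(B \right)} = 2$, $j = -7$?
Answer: $-4467580506$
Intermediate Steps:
$C{\left(X,w \right)} = -16 - X$ ($C{\left(X,w \right)} = \left(-3 + 2\right) \left(X + 16\right) = - (16 + X) = -16 - X$)
$\left(C{\left(-161,-166 \right)} - 50128\right) \left(75248 - 60351\right) 6 = \left(\left(-16 - -161\right) - 50128\right) \left(75248 - 60351\right) 6 = \left(\left(-16 + 161\right) - 50128\right) 14897 \cdot 6 = \left(145 - 50128\right) 14897 \cdot 6 = \left(-49983\right) 14897 \cdot 6 = \left(-744596751\right) 6 = -4467580506$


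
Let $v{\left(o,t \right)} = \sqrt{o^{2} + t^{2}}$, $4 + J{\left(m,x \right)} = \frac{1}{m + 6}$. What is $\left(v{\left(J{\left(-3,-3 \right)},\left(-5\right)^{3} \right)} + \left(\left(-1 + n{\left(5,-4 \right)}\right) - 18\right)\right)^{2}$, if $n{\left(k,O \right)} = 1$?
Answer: $\frac{\left(54 - \sqrt{140746}\right)^{2}}{9} \approx 11461.0$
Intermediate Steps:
$J{\left(m,x \right)} = -4 + \frac{1}{6 + m}$ ($J{\left(m,x \right)} = -4 + \frac{1}{m + 6} = -4 + \frac{1}{6 + m}$)
$\left(v{\left(J{\left(-3,-3 \right)},\left(-5\right)^{3} \right)} + \left(\left(-1 + n{\left(5,-4 \right)}\right) - 18\right)\right)^{2} = \left(\sqrt{\left(\frac{-23 - -12}{6 - 3}\right)^{2} + \left(\left(-5\right)^{3}\right)^{2}} + \left(\left(-1 + 1\right) - 18\right)\right)^{2} = \left(\sqrt{\left(\frac{-23 + 12}{3}\right)^{2} + \left(-125\right)^{2}} + \left(0 - 18\right)\right)^{2} = \left(\sqrt{\left(\frac{1}{3} \left(-11\right)\right)^{2} + 15625} - 18\right)^{2} = \left(\sqrt{\left(- \frac{11}{3}\right)^{2} + 15625} - 18\right)^{2} = \left(\sqrt{\frac{121}{9} + 15625} - 18\right)^{2} = \left(\sqrt{\frac{140746}{9}} - 18\right)^{2} = \left(\frac{\sqrt{140746}}{3} - 18\right)^{2} = \left(-18 + \frac{\sqrt{140746}}{3}\right)^{2}$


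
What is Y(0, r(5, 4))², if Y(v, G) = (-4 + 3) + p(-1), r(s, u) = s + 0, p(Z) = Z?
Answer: 4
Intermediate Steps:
r(s, u) = s
Y(v, G) = -2 (Y(v, G) = (-4 + 3) - 1 = -1 - 1 = -2)
Y(0, r(5, 4))² = (-2)² = 4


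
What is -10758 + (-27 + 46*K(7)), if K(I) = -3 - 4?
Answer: -11107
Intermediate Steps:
K(I) = -7
-10758 + (-27 + 46*K(7)) = -10758 + (-27 + 46*(-7)) = -10758 + (-27 - 322) = -10758 - 349 = -11107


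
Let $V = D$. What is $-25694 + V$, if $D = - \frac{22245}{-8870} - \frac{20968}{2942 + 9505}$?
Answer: $- \frac{567330469261}{22080978} \approx -25693.0$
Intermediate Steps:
$D = \frac{18179471}{22080978}$ ($D = \left(-22245\right) \left(- \frac{1}{8870}\right) - \frac{20968}{12447} = \frac{4449}{1774} - \frac{20968}{12447} = \frac{18179471}{22080978} \approx 0.82331$)
$V = \frac{18179471}{22080978} \approx 0.82331$
$-25694 + V = -25694 + \frac{18179471}{22080978} = - \frac{567330469261}{22080978}$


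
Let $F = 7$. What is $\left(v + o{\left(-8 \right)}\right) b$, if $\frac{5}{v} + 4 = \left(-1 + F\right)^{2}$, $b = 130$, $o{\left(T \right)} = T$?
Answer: $- \frac{16315}{16} \approx -1019.7$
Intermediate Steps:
$v = \frac{5}{32}$ ($v = \frac{5}{-4 + \left(-1 + 7\right)^{2}} = \frac{5}{-4 + 6^{2}} = \frac{5}{-4 + 36} = \frac{5}{32} \approx 0.15625$)
$\left(v + o{\left(-8 \right)}\right) b = \left(\frac{5}{32} - 8\right) 130 = \left(- \frac{251}{32}\right) 130 = - \frac{16315}{16}$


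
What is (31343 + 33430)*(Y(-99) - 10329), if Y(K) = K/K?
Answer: -668975544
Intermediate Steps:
Y(K) = 1
(31343 + 33430)*(Y(-99) - 10329) = (31343 + 33430)*(1 - 10329) = 64773*(-10328) = -668975544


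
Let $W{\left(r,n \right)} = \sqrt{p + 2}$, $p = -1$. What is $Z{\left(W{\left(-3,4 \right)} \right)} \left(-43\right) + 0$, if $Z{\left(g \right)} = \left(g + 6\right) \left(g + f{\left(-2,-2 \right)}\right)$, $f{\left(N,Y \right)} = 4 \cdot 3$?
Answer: $-3913$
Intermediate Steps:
$f{\left(N,Y \right)} = 12$
$W{\left(r,n \right)} = 1$ ($W{\left(r,n \right)} = \sqrt{-1 + 2} = \sqrt{1} = 1$)
$Z{\left(g \right)} = \left(6 + g\right) \left(12 + g\right)$ ($Z{\left(g \right)} = \left(g + 6\right) \left(g + 12\right) = \left(6 + g\right) \left(12 + g\right)$)
$Z{\left(W{\left(-3,4 \right)} \right)} \left(-43\right) + 0 = \left(72 + 1^{2} + 18 \cdot 1\right) \left(-43\right) + 0 = \left(72 + 1 + 18\right) \left(-43\right) + 0 = 91 \left(-43\right) + 0 = -3913 + 0 = -3913$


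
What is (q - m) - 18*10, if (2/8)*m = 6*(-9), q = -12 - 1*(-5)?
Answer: 29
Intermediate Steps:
q = -7 (q = -12 + 5 = -7)
m = -216 (m = 4*(6*(-9)) = 4*(-54) = -216)
(q - m) - 18*10 = (-7 - 1*(-216)) - 18*10 = (-7 + 216) - 180 = 209 - 180 = 29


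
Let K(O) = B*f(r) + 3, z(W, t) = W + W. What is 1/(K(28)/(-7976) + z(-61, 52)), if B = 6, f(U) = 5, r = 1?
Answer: -7976/973105 ≈ -0.0081964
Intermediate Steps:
z(W, t) = 2*W
K(O) = 33 (K(O) = 6*5 + 3 = 30 + 3 = 33)
1/(K(28)/(-7976) + z(-61, 52)) = 1/(33/(-7976) + 2*(-61)) = 1/(33*(-1/7976) - 122) = 1/(-33/7976 - 122) = 1/(-973105/7976) = -7976/973105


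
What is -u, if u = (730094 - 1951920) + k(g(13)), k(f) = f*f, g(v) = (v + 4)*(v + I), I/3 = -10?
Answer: 1138305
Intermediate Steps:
I = -30 (I = 3*(-10) = -30)
g(v) = (-30 + v)*(4 + v) (g(v) = (v + 4)*(v - 30) = (4 + v)*(-30 + v) = (-30 + v)*(4 + v))
k(f) = f²
u = -1138305 (u = (730094 - 1951920) + (-120 + 13² - 26*13)² = -1221826 + (-120 + 169 - 338)² = -1221826 + (-289)² = -1221826 + 83521 = -1138305)
-u = -1*(-1138305) = 1138305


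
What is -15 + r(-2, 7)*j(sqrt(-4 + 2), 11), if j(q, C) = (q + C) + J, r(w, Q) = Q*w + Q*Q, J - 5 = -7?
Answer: 300 + 35*I*sqrt(2) ≈ 300.0 + 49.497*I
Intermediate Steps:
J = -2 (J = 5 - 7 = -2)
r(w, Q) = Q**2 + Q*w (r(w, Q) = Q*w + Q**2 = Q**2 + Q*w)
j(q, C) = -2 + C + q (j(q, C) = (q + C) - 2 = (C + q) - 2 = -2 + C + q)
-15 + r(-2, 7)*j(sqrt(-4 + 2), 11) = -15 + (7*(7 - 2))*(-2 + 11 + sqrt(-4 + 2)) = -15 + (7*5)*(-2 + 11 + sqrt(-2)) = -15 + 35*(-2 + 11 + I*sqrt(2)) = -15 + 35*(9 + I*sqrt(2)) = -15 + (315 + 35*I*sqrt(2)) = 300 + 35*I*sqrt(2)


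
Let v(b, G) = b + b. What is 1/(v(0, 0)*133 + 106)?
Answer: 1/106 ≈ 0.0094340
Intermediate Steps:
v(b, G) = 2*b
1/(v(0, 0)*133 + 106) = 1/((2*0)*133 + 106) = 1/(0*133 + 106) = 1/(0 + 106) = 1/106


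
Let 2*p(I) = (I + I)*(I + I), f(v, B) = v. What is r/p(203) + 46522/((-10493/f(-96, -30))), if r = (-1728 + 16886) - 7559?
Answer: 52595393589/123544582 ≈ 425.72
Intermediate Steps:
r = 7599 (r = 15158 - 7559 = 7599)
p(I) = 2*I**2 (p(I) = ((I + I)*(I + I))/2 = ((2*I)*(2*I))/2 = (4*I**2)/2 = 2*I**2)
r/p(203) + 46522/((-10493/f(-96, -30))) = 7599/((2*203**2)) + 46522/((-10493/(-96))) = 7599/((2*41209)) + 46522/((-10493*(-1/96))) = 7599/82418 + 46522/(10493/96) = 7599*(1/82418) + 46522*(96/10493) = 7599/82418 + 638016/1499 = 52595393589/123544582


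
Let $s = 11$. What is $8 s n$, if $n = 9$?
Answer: $792$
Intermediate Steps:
$8 s n = 8 \cdot 11 \cdot 9 = 88 \cdot 9 = 792$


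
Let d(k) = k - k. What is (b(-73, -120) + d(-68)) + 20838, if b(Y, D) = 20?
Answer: 20858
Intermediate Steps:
d(k) = 0
(b(-73, -120) + d(-68)) + 20838 = (20 + 0) + 20838 = 20 + 20838 = 20858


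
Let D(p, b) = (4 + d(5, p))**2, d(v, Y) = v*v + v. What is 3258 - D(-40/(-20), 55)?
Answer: 2102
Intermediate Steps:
d(v, Y) = v + v**2 (d(v, Y) = v**2 + v = v + v**2)
D(p, b) = 1156 (D(p, b) = (4 + 5*(1 + 5))**2 = (4 + 5*6)**2 = (4 + 30)**2 = 34**2 = 1156)
3258 - D(-40/(-20), 55) = 3258 - 1*1156 = 3258 - 1156 = 2102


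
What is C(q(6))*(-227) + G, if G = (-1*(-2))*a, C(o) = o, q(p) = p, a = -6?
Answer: -1374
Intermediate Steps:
G = -12 (G = -1*(-2)*(-6) = 2*(-6) = -12)
C(q(6))*(-227) + G = 6*(-227) - 12 = -1362 - 12 = -1374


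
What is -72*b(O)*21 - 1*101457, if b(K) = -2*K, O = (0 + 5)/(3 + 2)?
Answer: -98433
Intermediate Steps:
O = 1 (O = 5/5 = 5*(⅕) = 1)
-72*b(O)*21 - 1*101457 = -(-144)*21 - 1*101457 = -72*(-2)*21 - 101457 = 144*21 - 101457 = 3024 - 101457 = -98433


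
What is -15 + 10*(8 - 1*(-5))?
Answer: 115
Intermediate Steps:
-15 + 10*(8 - 1*(-5)) = -15 + 10*(8 + 5) = -15 + 10*13 = -15 + 130 = 115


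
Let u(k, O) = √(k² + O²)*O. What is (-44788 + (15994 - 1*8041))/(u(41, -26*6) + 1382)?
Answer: 25452985/315619894 + 1436565*√26017/157809947 ≈ 1.5490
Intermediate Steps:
u(k, O) = O*√(O² + k²) (u(k, O) = √(O² + k²)*O = O*√(O² + k²))
(-44788 + (15994 - 1*8041))/(u(41, -26*6) + 1382) = (-44788 + (15994 - 1*8041))/((-26*6)*√((-26*6)² + 41²) + 1382) = (-44788 + (15994 - 8041))/(-156*√((-156)² + 1681) + 1382) = (-44788 + 7953)/(-156*√(24336 + 1681) + 1382) = -36835/(-156*√26017 + 1382) = -36835/(1382 - 156*√26017)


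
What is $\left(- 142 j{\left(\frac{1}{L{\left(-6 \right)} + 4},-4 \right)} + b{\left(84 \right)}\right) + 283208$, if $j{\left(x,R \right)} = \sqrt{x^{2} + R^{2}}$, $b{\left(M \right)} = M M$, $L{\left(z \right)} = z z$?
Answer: $290264 - \frac{71 \sqrt{25601}}{20} \approx 2.897 \cdot 10^{5}$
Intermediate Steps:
$L{\left(z \right)} = z^{2}$
$b{\left(M \right)} = M^{2}$
$j{\left(x,R \right)} = \sqrt{R^{2} + x^{2}}$
$\left(- 142 j{\left(\frac{1}{L{\left(-6 \right)} + 4},-4 \right)} + b{\left(84 \right)}\right) + 283208 = \left(- 142 \sqrt{\left(-4\right)^{2} + \left(\frac{1}{\left(-6\right)^{2} + 4}\right)^{2}} + 84^{2}\right) + 283208 = \left(- 142 \sqrt{16 + \left(\frac{1}{36 + 4}\right)^{2}} + 7056\right) + 283208 = \left(- 142 \sqrt{16 + \left(\frac{1}{40}\right)^{2}} + 7056\right) + 283208 = \left(- 142 \sqrt{16 + \frac{1}{1600}} + 7056\right) + 283208 = \left(- 142 \sqrt{\frac{25601}{1600}} + 7056\right) + 283208 = \left(- 142 \frac{\sqrt{25601}}{40} + 7056\right) + 283208 = \left(- \frac{71 \sqrt{25601}}{20} + 7056\right) + 283208 = \left(7056 - \frac{71 \sqrt{25601}}{20}\right) + 283208 = 290264 - \frac{71 \sqrt{25601}}{20}$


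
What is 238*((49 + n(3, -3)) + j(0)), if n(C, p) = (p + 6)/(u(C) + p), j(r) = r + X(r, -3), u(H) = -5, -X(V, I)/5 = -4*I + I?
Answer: 3451/4 ≈ 862.75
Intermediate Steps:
X(V, I) = 15*I (X(V, I) = -5*(-4*I + I) = -(-15)*I = 15*I)
j(r) = -45 + r (j(r) = r + 15*(-3) = r - 45 = -45 + r)
n(C, p) = (6 + p)/(-5 + p) (n(C, p) = (p + 6)/(-5 + p) = (6 + p)/(-5 + p))
238*((49 + n(3, -3)) + j(0)) = 238*((49 + (6 - 3)/(-5 - 3)) + (-45 + 0)) = 238*((49 + 3/(-8)) - 45) = 238*((49 - ⅛*3) - 45) = 238*((49 - 3/8) - 45) = 238*(389/8 - 45) = 238*(29/8) = 3451/4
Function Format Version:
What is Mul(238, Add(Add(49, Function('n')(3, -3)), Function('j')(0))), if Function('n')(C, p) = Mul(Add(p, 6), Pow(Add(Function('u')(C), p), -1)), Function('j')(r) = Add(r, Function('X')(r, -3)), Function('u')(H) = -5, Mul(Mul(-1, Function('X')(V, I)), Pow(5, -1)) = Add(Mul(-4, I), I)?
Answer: Rational(3451, 4) ≈ 862.75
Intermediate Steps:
Function('X')(V, I) = Mul(15, I) (Function('X')(V, I) = Mul(-5, Add(Mul(-4, I), I)) = Mul(-5, Mul(-3, I)) = Mul(15, I))
Function('j')(r) = Add(-45, r) (Function('j')(r) = Add(r, Mul(15, -3)) = Add(r, -45) = Add(-45, r))
Function('n')(C, p) = Mul(Pow(Add(-5, p), -1), Add(6, p)) (Function('n')(C, p) = Mul(Add(p, 6), Pow(Add(-5, p), -1)) = Mul(Add(6, p), Pow(Add(-5, p), -1)) = Mul(Pow(Add(-5, p), -1), Add(6, p)))
Mul(238, Add(Add(49, Function('n')(3, -3)), Function('j')(0))) = Mul(238, Add(Add(49, Mul(Pow(Add(-5, -3), -1), Add(6, -3))), Add(-45, 0))) = Mul(238, Add(Add(49, Mul(Pow(-8, -1), 3)), -45)) = Mul(238, Add(Add(49, Mul(Rational(-1, 8), 3)), -45)) = Mul(238, Add(Add(49, Rational(-3, 8)), -45)) = Mul(238, Add(Rational(389, 8), -45)) = Mul(238, Rational(29, 8)) = Rational(3451, 4)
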